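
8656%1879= 1140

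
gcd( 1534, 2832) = 118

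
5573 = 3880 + 1693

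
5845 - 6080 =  - 235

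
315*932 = 293580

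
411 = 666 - 255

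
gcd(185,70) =5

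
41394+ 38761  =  80155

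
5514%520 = 314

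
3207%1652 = 1555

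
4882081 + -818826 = 4063255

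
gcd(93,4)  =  1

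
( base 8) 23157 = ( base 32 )9JF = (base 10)9839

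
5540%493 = 117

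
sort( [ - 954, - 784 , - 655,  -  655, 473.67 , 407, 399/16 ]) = [ - 954, - 784, - 655, - 655, 399/16, 407, 473.67 ] 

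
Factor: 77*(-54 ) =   -  2^1*3^3*7^1*11^1 = - 4158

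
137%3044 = 137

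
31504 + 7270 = 38774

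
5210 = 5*1042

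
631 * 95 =59945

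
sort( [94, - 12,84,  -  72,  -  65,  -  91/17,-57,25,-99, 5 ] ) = [-99,  -  72,- 65, - 57,-12, - 91/17, 5, 25, 84,94 ] 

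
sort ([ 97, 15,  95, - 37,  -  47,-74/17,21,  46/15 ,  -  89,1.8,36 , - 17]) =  [  -  89,-47,  -  37, - 17,  -  74/17,1.8 , 46/15,15, 21,36,95, 97 ] 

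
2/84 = 1/42 = 0.02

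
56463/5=11292 +3/5  =  11292.60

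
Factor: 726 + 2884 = 3610 = 2^1*5^1*19^2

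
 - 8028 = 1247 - 9275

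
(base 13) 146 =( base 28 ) 83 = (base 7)443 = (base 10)227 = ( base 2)11100011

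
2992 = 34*88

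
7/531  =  7/531  =  0.01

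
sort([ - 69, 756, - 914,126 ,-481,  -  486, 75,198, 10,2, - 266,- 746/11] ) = [ -914, - 486,  -  481,-266 , - 69,-746/11, 2, 10, 75, 126,198,756 ]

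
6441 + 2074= 8515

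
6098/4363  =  6098/4363 = 1.40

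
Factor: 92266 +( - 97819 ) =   -  3^2*617^1 = - 5553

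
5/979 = 5/979 = 0.01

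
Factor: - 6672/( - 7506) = 8/9  =  2^3*3^( - 2) 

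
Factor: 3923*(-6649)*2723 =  - 7^1*61^1  *109^1*389^1*3923^1 = - 71026805521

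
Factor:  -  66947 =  - 66947^1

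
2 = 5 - 3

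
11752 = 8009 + 3743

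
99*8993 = 890307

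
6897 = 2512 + 4385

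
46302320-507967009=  - 461664689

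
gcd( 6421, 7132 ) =1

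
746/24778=373/12389= 0.03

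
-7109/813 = -9 + 208/813 = -8.74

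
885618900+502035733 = 1387654633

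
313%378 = 313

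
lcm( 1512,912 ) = 57456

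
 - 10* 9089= -90890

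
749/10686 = 749/10686 = 0.07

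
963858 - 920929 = 42929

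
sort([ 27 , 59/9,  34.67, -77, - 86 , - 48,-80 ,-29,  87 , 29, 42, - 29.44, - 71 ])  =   [- 86, - 80, - 77, - 71, - 48, - 29.44 , - 29,59/9 , 27,29,34.67, 42,87] 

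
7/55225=7/55225 = 0.00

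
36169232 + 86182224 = 122351456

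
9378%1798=388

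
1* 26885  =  26885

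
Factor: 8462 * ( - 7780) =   -  2^3 * 5^1 * 389^1* 4231^1 =- 65834360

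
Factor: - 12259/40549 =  - 13/43=-  13^1*43^(-1)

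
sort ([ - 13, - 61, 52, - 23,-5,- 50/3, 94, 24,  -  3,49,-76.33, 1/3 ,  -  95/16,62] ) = [-76.33,-61, - 23, - 50/3, - 13, - 95/16,  -  5, -3, 1/3, 24, 49, 52, 62,94 ]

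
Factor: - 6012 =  - 2^2*3^2*167^1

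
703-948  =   - 245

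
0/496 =0 = 0.00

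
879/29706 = 293/9902  =  0.03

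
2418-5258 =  - 2840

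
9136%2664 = 1144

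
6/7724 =3/3862= 0.00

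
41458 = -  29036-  - 70494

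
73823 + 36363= 110186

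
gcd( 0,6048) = 6048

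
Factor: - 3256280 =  - 2^3*5^1*127^1*641^1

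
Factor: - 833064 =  - 2^3*3^1*103^1 * 337^1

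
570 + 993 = 1563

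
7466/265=28 + 46/265  =  28.17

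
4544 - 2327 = 2217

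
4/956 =1/239 =0.00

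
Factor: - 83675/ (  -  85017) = 3^( - 1) * 5^2*17^(-1)*1667^( - 1)*3347^1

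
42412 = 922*46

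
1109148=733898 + 375250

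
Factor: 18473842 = 2^1*9236921^1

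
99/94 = 99/94 = 1.05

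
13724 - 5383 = 8341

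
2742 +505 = 3247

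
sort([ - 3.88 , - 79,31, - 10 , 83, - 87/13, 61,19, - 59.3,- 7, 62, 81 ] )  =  [ - 79,  -  59.3,-10, - 7, -87/13, - 3.88 , 19,31, 61 , 62, 81,83 ]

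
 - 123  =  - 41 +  - 82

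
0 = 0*17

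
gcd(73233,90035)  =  1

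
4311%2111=89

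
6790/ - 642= - 3395/321 = - 10.58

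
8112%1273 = 474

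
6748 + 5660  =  12408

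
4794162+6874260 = 11668422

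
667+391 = 1058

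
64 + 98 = 162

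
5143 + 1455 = 6598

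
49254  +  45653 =94907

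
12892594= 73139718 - 60247124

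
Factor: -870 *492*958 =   -  410062320 = - 2^4*3^2*5^1*29^1*41^1 * 479^1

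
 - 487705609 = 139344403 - 627050012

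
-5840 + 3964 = -1876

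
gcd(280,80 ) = 40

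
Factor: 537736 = 2^3* 67217^1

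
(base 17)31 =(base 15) 37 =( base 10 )52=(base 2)110100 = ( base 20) 2C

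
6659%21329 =6659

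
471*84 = 39564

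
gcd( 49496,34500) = 92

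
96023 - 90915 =5108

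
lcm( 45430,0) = 0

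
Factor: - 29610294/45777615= - 9870098/15259205 =- 2^1*5^ (-1) *7^1*13^(- 1 )*17^1*113^1*181^( - 1)*367^1*1297^( - 1)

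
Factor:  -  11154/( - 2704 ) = 2^( -3)*3^1*11^1= 33/8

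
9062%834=722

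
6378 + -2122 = 4256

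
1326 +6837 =8163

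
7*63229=442603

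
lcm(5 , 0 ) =0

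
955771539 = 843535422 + 112236117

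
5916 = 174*34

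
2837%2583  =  254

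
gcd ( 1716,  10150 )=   2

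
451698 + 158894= 610592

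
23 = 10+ 13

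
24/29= 24/29=0.83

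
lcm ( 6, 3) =6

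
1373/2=1373/2 = 686.50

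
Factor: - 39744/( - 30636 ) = 48/37=2^4*  3^1*37^( - 1) 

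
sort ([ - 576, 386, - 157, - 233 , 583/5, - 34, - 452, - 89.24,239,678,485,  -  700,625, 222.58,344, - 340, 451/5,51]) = [ - 700, - 576 , - 452, - 340, - 233, - 157, - 89.24, - 34, 51,  451/5, 583/5,222.58  ,  239 , 344, 386,485,625,678]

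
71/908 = 71/908 = 0.08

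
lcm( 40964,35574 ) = 1351812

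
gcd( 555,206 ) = 1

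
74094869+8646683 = 82741552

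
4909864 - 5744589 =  -834725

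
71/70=71/70 = 1.01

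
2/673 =2/673 = 0.00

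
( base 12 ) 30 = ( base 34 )12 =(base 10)36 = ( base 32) 14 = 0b100100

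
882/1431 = 98/159 = 0.62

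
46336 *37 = 1714432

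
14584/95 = 153 + 49/95 = 153.52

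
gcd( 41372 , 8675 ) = 1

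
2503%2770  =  2503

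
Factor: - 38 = - 2^1*19^1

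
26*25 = 650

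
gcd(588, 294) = 294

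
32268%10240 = 1548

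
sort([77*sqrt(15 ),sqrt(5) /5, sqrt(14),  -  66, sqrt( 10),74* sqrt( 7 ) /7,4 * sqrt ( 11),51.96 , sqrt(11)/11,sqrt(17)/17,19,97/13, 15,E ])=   [ - 66,  sqrt (17 ) /17,sqrt ( 11)/11, sqrt (5) /5,E, sqrt( 10),sqrt( 14),  97/13,4 *sqrt(11),15,  19,74*sqrt( 7) /7,51.96,77*sqrt( 15) ]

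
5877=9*653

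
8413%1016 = 285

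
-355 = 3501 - 3856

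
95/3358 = 95/3358  =  0.03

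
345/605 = 69/121 = 0.57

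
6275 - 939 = 5336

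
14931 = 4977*3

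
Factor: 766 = 2^1 * 383^1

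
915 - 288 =627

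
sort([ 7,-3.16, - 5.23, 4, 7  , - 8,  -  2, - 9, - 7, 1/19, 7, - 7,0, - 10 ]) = [  -  10,-9, - 8, - 7, - 7, - 5.23, - 3.16, - 2,0 , 1/19, 4,7,7, 7] 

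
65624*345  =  22640280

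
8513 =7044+1469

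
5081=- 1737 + 6818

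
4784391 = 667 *7173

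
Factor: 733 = 733^1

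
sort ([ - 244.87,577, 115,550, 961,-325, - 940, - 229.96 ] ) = [ - 940,-325, - 244.87, - 229.96,115,550,577,961 ]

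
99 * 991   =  98109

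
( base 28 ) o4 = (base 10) 676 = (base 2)1010100100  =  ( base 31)lp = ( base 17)25D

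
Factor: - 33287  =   - 33287^1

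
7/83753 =7/83753 = 0.00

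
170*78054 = 13269180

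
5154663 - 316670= 4837993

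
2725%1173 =379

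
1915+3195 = 5110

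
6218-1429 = 4789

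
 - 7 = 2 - 9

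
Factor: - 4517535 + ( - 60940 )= -4578475  =  - 5^2*11^1* 16649^1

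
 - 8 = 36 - 44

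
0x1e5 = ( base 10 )485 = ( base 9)588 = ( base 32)f5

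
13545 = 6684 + 6861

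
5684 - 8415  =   - 2731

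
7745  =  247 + 7498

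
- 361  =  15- 376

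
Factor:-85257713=-85257713^1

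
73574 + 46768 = 120342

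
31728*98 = 3109344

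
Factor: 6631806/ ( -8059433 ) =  - 2^1*3^1*37^1*29873^1*8059433^ (  -  1 )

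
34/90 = 17/45 = 0.38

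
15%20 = 15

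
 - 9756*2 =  - 19512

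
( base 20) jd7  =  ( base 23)EK1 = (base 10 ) 7867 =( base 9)11711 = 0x1ebb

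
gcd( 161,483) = 161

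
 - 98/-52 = 49/26   =  1.88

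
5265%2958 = 2307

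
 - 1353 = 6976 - 8329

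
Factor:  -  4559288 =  - 2^3*37^1 * 73^1 *211^1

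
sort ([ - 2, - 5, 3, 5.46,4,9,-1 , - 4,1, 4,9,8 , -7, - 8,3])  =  [ - 8, - 7, - 5 , - 4,-2,-1,1,3, 3,4, 4,5.46,8, 9,9] 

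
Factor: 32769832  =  2^3*19^1*79^1*2729^1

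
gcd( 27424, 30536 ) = 8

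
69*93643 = 6461367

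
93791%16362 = 11981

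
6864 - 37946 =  - 31082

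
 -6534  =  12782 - 19316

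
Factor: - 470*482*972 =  - 220196880 = - 2^4*3^5*5^1*47^1*241^1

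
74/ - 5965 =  - 1 + 5891/5965 = -0.01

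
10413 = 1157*9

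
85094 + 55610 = 140704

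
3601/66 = 54+37/66 = 54.56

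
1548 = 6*258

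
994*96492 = 95913048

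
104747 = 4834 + 99913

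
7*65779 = 460453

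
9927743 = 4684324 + 5243419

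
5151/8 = 5151/8 = 643.88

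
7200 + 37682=44882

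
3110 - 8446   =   - 5336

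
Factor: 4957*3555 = 17622135=3^2*5^1*79^1*4957^1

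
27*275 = 7425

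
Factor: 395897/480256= 2^(-10)*7^( - 1)*67^(-1)*395897^1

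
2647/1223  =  2647/1223 = 2.16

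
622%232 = 158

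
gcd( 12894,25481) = 307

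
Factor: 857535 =3^1*5^1 * 7^1 *8167^1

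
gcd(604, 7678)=2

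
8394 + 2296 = 10690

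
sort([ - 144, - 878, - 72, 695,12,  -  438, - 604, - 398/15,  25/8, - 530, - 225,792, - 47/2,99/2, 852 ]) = [-878 ,- 604, - 530, - 438, - 225, - 144, - 72, - 398/15,-47/2,25/8, 12, 99/2,695,792,852 ]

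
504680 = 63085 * 8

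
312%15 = 12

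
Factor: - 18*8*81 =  - 11664 =-  2^4*3^6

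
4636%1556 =1524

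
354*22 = 7788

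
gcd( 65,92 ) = 1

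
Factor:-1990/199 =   -  2^1*5^1 =-  10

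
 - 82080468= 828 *( - 99131 ) 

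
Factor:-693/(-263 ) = 3^2*7^1*11^1*263^(- 1 )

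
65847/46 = 1431+ 21/46 =1431.46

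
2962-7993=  - 5031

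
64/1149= 64/1149 = 0.06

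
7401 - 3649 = 3752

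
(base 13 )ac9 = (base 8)3477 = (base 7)5260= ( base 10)1855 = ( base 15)83A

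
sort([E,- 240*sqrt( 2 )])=[ - 240*sqrt( 2), E ] 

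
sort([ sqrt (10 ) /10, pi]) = [sqrt( 10 )/10,pi]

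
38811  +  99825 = 138636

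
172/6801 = 172/6801 = 0.03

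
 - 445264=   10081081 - 10526345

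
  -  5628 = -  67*84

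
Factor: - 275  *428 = - 2^2*5^2 * 11^1 * 107^1= - 117700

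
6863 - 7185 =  - 322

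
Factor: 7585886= 2^1*7^2*11^1 * 31^1*227^1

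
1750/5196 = 875/2598=0.34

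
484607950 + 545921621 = 1030529571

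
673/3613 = 673/3613 = 0.19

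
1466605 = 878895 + 587710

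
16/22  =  8/11 = 0.73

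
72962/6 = 12160 + 1/3=12160.33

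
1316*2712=3568992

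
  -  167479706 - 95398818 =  - 262878524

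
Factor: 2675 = 5^2 * 107^1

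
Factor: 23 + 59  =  82 = 2^1*41^1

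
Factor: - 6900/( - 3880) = 2^( - 1)*3^1*5^1 * 23^1*97^( - 1 ) =345/194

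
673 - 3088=-2415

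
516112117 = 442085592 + 74026525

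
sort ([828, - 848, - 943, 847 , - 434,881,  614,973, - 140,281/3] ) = [ - 943, - 848, - 434 , - 140, 281/3,614,828,847,881,973]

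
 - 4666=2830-7496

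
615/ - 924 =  - 1+103/308 = - 0.67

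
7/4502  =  7/4502 = 0.00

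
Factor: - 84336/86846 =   -  168/173 = - 2^3*3^1*7^1 * 173^( - 1 )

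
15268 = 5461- -9807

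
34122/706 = 17061/353= 48.33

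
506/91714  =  253/45857=0.01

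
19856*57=1131792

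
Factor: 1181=1181^1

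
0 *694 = 0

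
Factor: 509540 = 2^2 *5^1*73^1*349^1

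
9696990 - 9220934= 476056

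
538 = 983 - 445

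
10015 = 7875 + 2140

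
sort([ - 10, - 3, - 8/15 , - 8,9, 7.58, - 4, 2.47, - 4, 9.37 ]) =[ - 10, - 8,-4,-4, - 3, - 8/15, 2.47, 7.58,9,9.37]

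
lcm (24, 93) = 744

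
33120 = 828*40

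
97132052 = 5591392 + 91540660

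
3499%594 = 529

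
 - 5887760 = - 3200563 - 2687197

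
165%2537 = 165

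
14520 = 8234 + 6286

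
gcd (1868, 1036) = 4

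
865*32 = 27680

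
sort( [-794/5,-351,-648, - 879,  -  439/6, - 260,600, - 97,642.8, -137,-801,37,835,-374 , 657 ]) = [-879,-801,-648, - 374, - 351,- 260, - 794/5, - 137, - 97,-439/6,  37,600,642.8,657,835 ]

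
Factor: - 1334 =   -  2^1*23^1* 29^1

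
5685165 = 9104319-3419154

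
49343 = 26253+23090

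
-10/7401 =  - 10/7401 = -  0.00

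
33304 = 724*46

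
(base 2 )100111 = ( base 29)1a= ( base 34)15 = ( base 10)39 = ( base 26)1D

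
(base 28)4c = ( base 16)7C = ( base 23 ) 59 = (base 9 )147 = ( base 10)124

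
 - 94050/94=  -47025/47 =- 1000.53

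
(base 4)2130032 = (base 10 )9998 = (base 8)23416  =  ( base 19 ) 18D4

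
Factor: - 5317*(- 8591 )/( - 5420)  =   - 45678347/5420= - 2^( - 2 )*5^( - 1) * 11^2*13^1*71^1*271^(-1)*409^1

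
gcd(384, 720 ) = 48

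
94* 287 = 26978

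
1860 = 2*930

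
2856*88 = 251328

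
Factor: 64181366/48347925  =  2^1*3^ (-1)*5^( - 2 )*53^(-1 )*12163^( - 1) *32090683^1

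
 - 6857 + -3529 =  - 10386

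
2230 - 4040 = - 1810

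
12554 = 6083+6471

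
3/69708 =1/23236 = 0.00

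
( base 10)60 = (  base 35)1P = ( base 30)20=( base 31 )1T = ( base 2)111100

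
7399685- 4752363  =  2647322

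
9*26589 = 239301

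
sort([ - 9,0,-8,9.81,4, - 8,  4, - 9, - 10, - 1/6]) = [ - 10, - 9, - 9 , - 8, - 8, - 1/6, 0, 4,4, 9.81] 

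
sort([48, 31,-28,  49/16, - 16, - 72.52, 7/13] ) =[ - 72.52, - 28, - 16, 7/13, 49/16, 31, 48]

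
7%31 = 7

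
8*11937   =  95496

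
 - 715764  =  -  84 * 8521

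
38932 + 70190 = 109122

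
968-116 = 852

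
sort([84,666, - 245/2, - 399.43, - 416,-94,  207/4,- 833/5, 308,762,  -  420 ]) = [  -  420, - 416, - 399.43,-833/5 , - 245/2,  -  94, 207/4, 84,308, 666,762 ]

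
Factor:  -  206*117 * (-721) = 17377542 = 2^1*3^2 *7^1*13^1*103^2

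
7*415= 2905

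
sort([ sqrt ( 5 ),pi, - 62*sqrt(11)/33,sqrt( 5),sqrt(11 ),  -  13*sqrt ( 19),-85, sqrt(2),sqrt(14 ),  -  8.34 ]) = [ - 85,- 13*sqrt( 19),-8.34,-62*sqrt( 11)/33,sqrt(2 ),sqrt( 5 ), sqrt(5 ),  pi,sqrt( 11 ), sqrt(14) ] 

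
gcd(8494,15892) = 274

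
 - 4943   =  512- 5455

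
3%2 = 1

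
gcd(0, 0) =0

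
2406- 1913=493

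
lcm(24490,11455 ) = 710210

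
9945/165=60  +  3/11= 60.27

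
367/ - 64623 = - 1 +64256/64623= - 0.01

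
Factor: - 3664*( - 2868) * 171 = 1796928192 = 2^6*3^3*19^1*229^1*239^1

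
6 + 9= 15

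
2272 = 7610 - 5338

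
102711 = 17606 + 85105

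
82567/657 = 82567/657= 125.67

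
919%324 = 271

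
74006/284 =37003/142= 260.58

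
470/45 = 94/9 = 10.44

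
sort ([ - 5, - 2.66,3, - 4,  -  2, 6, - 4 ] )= [ - 5, - 4,-4, - 2.66, - 2,3,6]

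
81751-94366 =-12615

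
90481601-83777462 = 6704139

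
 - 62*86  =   - 5332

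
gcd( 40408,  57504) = 8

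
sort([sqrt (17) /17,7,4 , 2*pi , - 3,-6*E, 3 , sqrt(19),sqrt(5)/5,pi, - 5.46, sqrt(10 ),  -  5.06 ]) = [ - 6* E , - 5.46  , - 5.06 ,  -  3,  sqrt(17 ) /17,sqrt( 5) /5,3, pi, sqrt( 10), 4, sqrt( 19) , 2*pi,7]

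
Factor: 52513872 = 2^4 * 3^1*19^1 * 71^1*811^1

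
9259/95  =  97+44/95 =97.46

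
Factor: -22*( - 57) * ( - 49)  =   - 61446 = - 2^1*3^1*7^2*11^1*19^1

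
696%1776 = 696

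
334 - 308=26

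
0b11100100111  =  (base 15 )821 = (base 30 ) 211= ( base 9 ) 2454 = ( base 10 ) 1831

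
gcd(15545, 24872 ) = 3109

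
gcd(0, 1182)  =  1182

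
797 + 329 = 1126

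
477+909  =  1386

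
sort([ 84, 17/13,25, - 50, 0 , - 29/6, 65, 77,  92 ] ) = [-50,  -  29/6, 0,17/13,25,  65, 77, 84,92]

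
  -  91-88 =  -179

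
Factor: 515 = 5^1*103^1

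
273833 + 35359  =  309192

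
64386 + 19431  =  83817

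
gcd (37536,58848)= 96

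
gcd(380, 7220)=380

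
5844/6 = 974 = 974.00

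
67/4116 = 67/4116 = 0.02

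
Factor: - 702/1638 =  - 3/7 = -3^1 * 7^( - 1 )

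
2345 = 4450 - 2105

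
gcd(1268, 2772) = 4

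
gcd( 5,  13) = 1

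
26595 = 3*8865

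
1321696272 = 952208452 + 369487820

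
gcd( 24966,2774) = 2774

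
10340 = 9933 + 407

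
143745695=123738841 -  - 20006854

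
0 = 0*791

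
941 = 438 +503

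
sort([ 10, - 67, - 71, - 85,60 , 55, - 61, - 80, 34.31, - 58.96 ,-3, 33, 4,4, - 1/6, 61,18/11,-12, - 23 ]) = [ - 85 ,-80, - 71,-67, - 61, - 58.96,  -  23, -12, - 3, - 1/6,18/11, 4,4, 10,  33, 34.31, 55,60, 61]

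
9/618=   3/206 = 0.01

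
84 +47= 131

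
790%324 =142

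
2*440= 880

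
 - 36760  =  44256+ - 81016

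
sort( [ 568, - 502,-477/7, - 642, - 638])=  [ -642,- 638 , - 502, - 477/7,  568]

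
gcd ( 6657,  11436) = 3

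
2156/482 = 1078/241  =  4.47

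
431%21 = 11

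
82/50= 1+16/25 = 1.64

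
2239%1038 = 163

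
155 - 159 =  - 4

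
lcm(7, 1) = 7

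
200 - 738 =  - 538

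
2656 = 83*32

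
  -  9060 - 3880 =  - 12940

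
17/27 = 17/27= 0.63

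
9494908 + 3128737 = 12623645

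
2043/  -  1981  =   - 2043/1981 = - 1.03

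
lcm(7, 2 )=14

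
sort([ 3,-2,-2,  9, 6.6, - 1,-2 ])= [ -2, - 2, - 2,-1,3,6.6,9]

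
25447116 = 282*90238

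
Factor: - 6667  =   - 59^1*113^1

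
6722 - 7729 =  - 1007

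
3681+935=4616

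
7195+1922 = 9117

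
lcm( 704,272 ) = 11968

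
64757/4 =16189 + 1/4 = 16189.25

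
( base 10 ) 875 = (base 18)2cb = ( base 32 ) RB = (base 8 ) 1553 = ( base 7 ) 2360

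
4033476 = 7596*531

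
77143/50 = 1542  +  43/50 = 1542.86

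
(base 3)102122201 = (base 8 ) 20461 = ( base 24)ei1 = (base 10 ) 8497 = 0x2131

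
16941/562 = 16941/562  =  30.14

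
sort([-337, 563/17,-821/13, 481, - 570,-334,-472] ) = [-570,  -  472, - 337,-334,- 821/13, 563/17, 481]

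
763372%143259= 47077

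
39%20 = 19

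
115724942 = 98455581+17269361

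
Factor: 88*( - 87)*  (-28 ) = 214368= 2^5*3^1*7^1*11^1*29^1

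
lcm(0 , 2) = 0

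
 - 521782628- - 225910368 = - 295872260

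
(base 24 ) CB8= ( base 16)1c10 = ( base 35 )5U9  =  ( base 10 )7184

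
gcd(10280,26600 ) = 40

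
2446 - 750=1696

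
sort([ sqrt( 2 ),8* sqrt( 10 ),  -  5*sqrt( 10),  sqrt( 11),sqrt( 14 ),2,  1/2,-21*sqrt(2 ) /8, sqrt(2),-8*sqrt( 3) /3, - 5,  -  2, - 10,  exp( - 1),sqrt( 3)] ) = [ - 5*sqrt( 10), - 10, - 5,  -  8*sqrt( 3) /3, - 21 * sqrt( 2 )/8, - 2,exp ( - 1 ), 1/2, sqrt( 2 ), sqrt( 2 ),sqrt (3),2,sqrt( 11), sqrt( 14), 8* sqrt(10)] 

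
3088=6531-3443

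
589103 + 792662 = 1381765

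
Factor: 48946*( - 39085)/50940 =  - 2^( - 1)*3^(  -  2 )*283^(- 1)*7817^1*24473^1=- 191305441/5094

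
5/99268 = 5/99268 = 0.00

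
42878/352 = 121+13/16 = 121.81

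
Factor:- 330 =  - 2^1*3^1*5^1*11^1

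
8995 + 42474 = 51469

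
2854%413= 376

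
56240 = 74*760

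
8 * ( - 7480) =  - 59840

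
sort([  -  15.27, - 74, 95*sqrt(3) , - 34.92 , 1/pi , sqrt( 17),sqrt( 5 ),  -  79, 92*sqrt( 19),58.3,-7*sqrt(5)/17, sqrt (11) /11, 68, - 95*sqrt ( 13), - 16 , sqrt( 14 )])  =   [ - 95*sqrt( 13 ), - 79, - 74, - 34.92, - 16, - 15.27, - 7*sqrt(5)/17,sqrt( 11) /11 , 1/pi, sqrt ( 5 ), sqrt( 14 ), sqrt( 17 ),58.3,  68, 95*sqrt( 3),  92 * sqrt(19) ] 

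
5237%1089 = 881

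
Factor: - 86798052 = - 2^2*3^2*11^1*219187^1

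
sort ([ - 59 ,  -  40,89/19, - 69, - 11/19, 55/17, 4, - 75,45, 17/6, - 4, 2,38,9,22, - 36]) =[ - 75, - 69,-59, -40,-36,-4, - 11/19, 2,17/6, 55/17,4,89/19,9,  22,38,45] 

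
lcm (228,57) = 228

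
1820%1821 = 1820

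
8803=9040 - 237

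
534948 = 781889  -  246941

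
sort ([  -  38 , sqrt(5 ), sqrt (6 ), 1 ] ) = [- 38 , 1, sqrt( 5 ),  sqrt( 6)] 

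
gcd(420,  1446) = 6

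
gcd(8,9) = 1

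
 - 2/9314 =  - 1 + 4656/4657 = - 0.00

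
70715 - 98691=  - 27976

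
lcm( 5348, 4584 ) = 32088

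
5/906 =5/906 = 0.01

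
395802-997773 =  - 601971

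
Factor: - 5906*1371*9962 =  - 80663569212 =-2^2* 3^1*17^1*293^1*457^1* 2953^1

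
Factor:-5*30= - 2^1 * 3^1*5^2 = -150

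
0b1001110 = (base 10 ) 78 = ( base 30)2i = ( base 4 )1032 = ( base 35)28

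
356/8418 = 178/4209=0.04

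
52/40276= 13/10069 =0.00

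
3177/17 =186 + 15/17 = 186.88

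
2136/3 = 712 = 712.00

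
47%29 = 18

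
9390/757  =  9390/757 = 12.40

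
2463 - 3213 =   -  750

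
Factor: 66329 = 19^1*3491^1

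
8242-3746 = 4496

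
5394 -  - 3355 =8749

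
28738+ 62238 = 90976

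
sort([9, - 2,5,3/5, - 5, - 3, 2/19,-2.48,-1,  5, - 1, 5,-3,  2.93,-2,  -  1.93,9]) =[ - 5, - 3, - 3, - 2.48, - 2, - 2,  -  1.93, - 1,  -  1, 2/19,3/5,  2.93,5,5,  5,9,9] 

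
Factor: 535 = 5^1*107^1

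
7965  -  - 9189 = 17154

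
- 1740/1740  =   -1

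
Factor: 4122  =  2^1*3^2*229^1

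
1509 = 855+654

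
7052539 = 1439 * 4901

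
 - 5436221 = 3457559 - 8893780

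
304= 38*8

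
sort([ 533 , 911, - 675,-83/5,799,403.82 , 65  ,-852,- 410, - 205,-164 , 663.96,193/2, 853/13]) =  [ - 852, - 675, - 410, - 205 , - 164 , - 83/5,65,853/13, 193/2,403.82,533,  663.96,799,  911 ]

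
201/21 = 9 + 4/7 = 9.57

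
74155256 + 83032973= 157188229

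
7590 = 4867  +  2723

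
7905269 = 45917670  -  38012401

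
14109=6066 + 8043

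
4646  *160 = 743360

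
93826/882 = 46913/441 = 106.38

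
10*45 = 450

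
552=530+22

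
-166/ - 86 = 83/43 = 1.93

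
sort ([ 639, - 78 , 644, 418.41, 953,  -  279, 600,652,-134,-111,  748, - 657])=[ - 657,- 279,  -  134, - 111, - 78, 418.41, 600, 639, 644,652,748,953]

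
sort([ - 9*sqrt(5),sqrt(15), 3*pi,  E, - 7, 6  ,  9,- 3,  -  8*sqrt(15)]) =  [ - 8*sqrt( 15), - 9*sqrt( 5), -7, - 3,E, sqrt ( 15 ), 6, 9, 3*pi]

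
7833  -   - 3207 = 11040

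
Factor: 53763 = 3^1*17921^1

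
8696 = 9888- 1192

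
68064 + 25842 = 93906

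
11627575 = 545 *21335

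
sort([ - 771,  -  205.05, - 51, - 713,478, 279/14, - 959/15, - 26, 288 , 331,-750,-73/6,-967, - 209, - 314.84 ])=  [ - 967, - 771, - 750, - 713, - 314.84, - 209, - 205.05, - 959/15, - 51, - 26, - 73/6, 279/14,288, 331, 478]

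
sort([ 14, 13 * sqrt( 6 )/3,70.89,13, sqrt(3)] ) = [ sqrt(3), 13 * sqrt(6)/3, 13,  14,  70.89]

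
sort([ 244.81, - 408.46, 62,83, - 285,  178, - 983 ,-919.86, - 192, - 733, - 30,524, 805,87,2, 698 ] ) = [ - 983, - 919.86, -733,  -  408.46, - 285, - 192,-30, 2 , 62,83,87,178,244.81, 524,  698,805] 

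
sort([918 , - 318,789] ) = [-318,789,918] 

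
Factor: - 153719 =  - 153719^1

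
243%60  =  3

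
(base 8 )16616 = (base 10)7566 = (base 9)11336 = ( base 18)1566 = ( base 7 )31026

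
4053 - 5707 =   -  1654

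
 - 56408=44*( - 1282 )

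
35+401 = 436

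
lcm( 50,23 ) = 1150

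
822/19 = 822/19 = 43.26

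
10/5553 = 10/5553 = 0.00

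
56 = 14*4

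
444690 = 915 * 486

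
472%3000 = 472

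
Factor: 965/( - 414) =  - 2^( - 1)*3^(-2) *5^1*23^(  -  1)* 193^1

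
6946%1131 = 160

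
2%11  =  2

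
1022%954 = 68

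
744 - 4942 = - 4198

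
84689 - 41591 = 43098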